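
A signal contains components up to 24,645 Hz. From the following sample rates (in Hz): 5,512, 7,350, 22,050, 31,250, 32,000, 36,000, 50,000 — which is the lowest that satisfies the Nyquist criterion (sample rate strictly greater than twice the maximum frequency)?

Need sample rate > 2 × 24,645 = 49,290 Hz.
Lowest listed rate above 49,290 Hz is 50,000 Hz.

50,000 Hz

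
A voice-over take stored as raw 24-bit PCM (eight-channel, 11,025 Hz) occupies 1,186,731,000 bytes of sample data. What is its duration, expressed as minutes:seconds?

74:45

Byte rate = 11,025 × 3 × 8 = 264,600 bytes/s.
Duration = 1,186,731,000 / 264,600 = 4,485 s.
4,485 s = 74:45.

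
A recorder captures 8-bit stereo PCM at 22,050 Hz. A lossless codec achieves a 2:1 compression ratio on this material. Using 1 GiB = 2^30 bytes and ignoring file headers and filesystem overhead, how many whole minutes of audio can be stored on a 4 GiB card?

Uncompressed byte rate = 22,050 × 1 × 2 = 44,100 bytes/s.
After 2:1 compression, effective rate ≈ 22050 bytes/s.
Capacity = 4 × 1,073,741,824 = 4,294,967,296 bytes.
4,294,967,296 / effective rate ≈ 194783.1 s → 3,246 minutes.

3,246 minutes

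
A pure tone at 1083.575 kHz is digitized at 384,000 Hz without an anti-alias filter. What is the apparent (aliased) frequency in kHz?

Nyquist = 384,000/2 = 192,000 Hz; 1,083,575 Hz exceeds it.
Alias = |1,083,575 − 3×384,000| = |1,083,575 − 1,152,000| = 68,425 Hz = 68.425 kHz.

68.425 kHz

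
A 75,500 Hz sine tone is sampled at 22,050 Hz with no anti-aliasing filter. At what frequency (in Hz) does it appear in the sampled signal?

9,350 Hz

Nyquist = 22,050/2 = 11,025 Hz; 75,500 Hz exceeds it.
Alias = |75,500 − 3×22,050| = |75,500 − 66,150| = 9,350 Hz.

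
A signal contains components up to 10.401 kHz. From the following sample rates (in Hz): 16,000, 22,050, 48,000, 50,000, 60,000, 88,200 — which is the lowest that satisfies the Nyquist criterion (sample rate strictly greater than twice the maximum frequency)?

22,050 Hz

Need sample rate > 2 × 10,401 = 20,802 Hz.
Lowest listed rate above 20,802 Hz is 22,050 Hz.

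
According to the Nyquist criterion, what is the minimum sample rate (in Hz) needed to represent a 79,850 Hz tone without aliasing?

Minimum sample rate = 2 × 79,850 Hz = 159,700 Hz.

159,700 Hz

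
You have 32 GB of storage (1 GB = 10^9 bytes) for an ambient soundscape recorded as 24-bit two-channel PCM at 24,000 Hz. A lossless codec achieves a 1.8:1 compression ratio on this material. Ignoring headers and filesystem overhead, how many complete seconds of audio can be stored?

Uncompressed byte rate = 24,000 × 3 × 2 = 144,000 bytes/s.
After 1.8:1 compression, effective rate ≈ 80000 bytes/s.
Capacity = 32 × 1,000,000,000 = 32,000,000,000 bytes.
32,000,000,000 / effective rate ≈ 400000 s → 400,000 seconds.

400,000 seconds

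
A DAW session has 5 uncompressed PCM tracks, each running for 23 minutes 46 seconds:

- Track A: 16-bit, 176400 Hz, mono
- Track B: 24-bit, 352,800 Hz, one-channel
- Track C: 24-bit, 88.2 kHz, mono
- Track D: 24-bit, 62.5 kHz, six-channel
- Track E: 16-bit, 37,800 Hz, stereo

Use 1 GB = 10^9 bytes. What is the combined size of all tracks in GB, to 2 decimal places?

4.21 GB

23 minutes 46 seconds = 1,426 s.
Track A: 176,400 × 1,426 × 2 × 1 = 503,092,800 bytes.
Track B: 352,800 × 1,426 × 3 × 1 = 1,509,278,400 bytes.
Track C: 88,200 × 1,426 × 3 × 1 = 377,319,600 bytes.
Track D: 62,500 × 1,426 × 3 × 6 = 1,604,250,000 bytes.
Track E: 37,800 × 1,426 × 2 × 2 = 215,611,200 bytes.
Total = 4,209,552,000 bytes = 4.21 GB.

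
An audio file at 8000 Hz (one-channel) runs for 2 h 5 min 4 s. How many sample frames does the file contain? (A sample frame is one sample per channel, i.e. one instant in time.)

2 h 5 min 4 s = 7,504 s.
8,000 samples/s × 7,504 s = 60,032,000 frames.

60,032,000 sample frames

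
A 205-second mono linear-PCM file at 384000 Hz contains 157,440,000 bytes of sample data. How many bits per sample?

Bytes per sample = 157,440,000 / (384,000 × 205 × 1) = 157,440,000 / 78,720,000 = 2.
Bit depth = 2 × 8 = 16 bits.

16 bits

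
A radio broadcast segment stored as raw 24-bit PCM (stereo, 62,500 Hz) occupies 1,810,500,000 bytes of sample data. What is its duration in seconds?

4,828 seconds

Byte rate = 62,500 × 3 × 2 = 375,000 bytes/s.
Duration = 1,810,500,000 / 375,000 = 4,828 s.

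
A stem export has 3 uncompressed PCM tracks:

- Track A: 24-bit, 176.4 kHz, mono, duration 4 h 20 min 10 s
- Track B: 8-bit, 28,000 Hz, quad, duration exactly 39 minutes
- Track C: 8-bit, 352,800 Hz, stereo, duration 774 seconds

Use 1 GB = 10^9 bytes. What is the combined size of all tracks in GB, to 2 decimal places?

9.07 GB

Track A: 4 h 20 min 10 s = 15,610 s; 176,400 × 15,610 × 3 × 1 = 8,260,812,000 bytes.
Track B: exactly 39 minutes = 2,340 s; 28,000 × 2,340 × 1 × 4 = 262,080,000 bytes.
Track C: 352,800 × 774 × 1 × 2 = 546,134,400 bytes.
Total = 9,069,026,400 bytes = 9.07 GB.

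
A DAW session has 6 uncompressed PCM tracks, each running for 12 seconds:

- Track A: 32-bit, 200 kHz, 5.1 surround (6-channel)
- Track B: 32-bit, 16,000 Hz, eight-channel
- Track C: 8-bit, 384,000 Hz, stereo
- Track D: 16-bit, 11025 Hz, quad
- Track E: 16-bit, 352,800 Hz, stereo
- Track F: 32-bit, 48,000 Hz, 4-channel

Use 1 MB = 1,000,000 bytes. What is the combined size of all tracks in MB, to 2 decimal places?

Track A: 200,000 × 12 × 4 × 6 = 57,600,000 bytes.
Track B: 16,000 × 12 × 4 × 8 = 6,144,000 bytes.
Track C: 384,000 × 12 × 1 × 2 = 9,216,000 bytes.
Track D: 11,025 × 12 × 2 × 4 = 1,058,400 bytes.
Track E: 352,800 × 12 × 2 × 2 = 16,934,400 bytes.
Track F: 48,000 × 12 × 4 × 4 = 9,216,000 bytes.
Total = 100,168,800 bytes = 100.17 MB.

100.17 MB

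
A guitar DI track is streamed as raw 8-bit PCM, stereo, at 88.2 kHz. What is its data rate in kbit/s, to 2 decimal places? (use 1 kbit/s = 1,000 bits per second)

Bit rate = 88,200 × 8 × 2 = 1,411,200 bits/s.
= 1411.20 kbit/s.

1411.20 kbit/s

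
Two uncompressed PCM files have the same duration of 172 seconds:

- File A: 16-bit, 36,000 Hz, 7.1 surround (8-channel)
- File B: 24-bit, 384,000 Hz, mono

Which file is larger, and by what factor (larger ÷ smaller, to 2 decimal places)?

File A: 36,000 × 2 × 8 = 576,000 bytes/s.
File B: 384,000 × 3 × 1 = 1,152,000 bytes/s.
File B is larger; ratio = 198,144,000 / 99,072,000 = 2.00.

File B, by a factor of 2.00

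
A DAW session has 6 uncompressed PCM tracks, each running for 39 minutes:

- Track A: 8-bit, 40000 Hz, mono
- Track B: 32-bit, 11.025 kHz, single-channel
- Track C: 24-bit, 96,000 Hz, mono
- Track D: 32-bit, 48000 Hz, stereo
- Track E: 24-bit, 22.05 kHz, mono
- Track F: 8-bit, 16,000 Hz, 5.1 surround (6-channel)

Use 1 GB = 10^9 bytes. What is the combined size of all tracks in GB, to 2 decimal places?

2.15 GB

39 minutes = 2,340 s.
Track A: 40,000 × 2,340 × 1 × 1 = 93,600,000 bytes.
Track B: 11,025 × 2,340 × 4 × 1 = 103,194,000 bytes.
Track C: 96,000 × 2,340 × 3 × 1 = 673,920,000 bytes.
Track D: 48,000 × 2,340 × 4 × 2 = 898,560,000 bytes.
Track E: 22,050 × 2,340 × 3 × 1 = 154,791,000 bytes.
Track F: 16,000 × 2,340 × 1 × 6 = 224,640,000 bytes.
Total = 2,148,705,000 bytes = 2.15 GB.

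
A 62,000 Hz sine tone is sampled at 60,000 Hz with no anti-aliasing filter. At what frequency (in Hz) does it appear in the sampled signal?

2,000 Hz

Nyquist = 60,000/2 = 30,000 Hz; 62,000 Hz exceeds it.
Alias = |62,000 − 1×60,000| = |62,000 − 60,000| = 2,000 Hz.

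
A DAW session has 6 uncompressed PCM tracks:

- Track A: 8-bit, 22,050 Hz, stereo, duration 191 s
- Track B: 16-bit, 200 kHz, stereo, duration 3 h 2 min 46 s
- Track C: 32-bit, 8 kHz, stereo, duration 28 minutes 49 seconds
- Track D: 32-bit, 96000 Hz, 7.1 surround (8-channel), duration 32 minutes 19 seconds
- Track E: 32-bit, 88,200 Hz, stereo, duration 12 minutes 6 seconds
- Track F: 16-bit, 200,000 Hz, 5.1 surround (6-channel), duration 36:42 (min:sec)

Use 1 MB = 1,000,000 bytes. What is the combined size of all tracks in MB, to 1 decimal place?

Track A: 22,050 × 191 × 1 × 2 = 8,423,100 bytes.
Track B: 3 h 2 min 46 s = 10,966 s; 200,000 × 10,966 × 2 × 2 = 8,772,800,000 bytes.
Track C: 28 minutes 49 seconds = 1,729 s; 8,000 × 1,729 × 4 × 2 = 110,656,000 bytes.
Track D: 32 minutes 19 seconds = 1,939 s; 96,000 × 1,939 × 4 × 8 = 5,956,608,000 bytes.
Track E: 12 minutes 6 seconds = 726 s; 88,200 × 726 × 4 × 2 = 512,265,600 bytes.
Track F: 36:42 (min:sec) = 2,202 s; 200,000 × 2,202 × 2 × 6 = 5,284,800,000 bytes.
Total = 20,645,552,700 bytes = 20645.6 MB.

20645.6 MB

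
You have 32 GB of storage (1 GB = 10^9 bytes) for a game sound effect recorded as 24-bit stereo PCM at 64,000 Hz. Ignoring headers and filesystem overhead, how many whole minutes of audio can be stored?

1,388 minutes

Uncompressed byte rate = 64,000 × 3 × 2 = 384,000 bytes/s.
Capacity = 32 × 1,000,000,000 = 32,000,000,000 bytes.
32,000,000,000 / 384,000 ≈ 83333.33 s → 1,388 minutes.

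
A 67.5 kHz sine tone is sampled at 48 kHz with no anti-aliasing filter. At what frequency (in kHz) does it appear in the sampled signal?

Nyquist = 48,000/2 = 24,000 Hz; 67,500 Hz exceeds it.
Alias = |67,500 − 1×48,000| = |67,500 − 48,000| = 19,500 Hz = 19.5 kHz.

19.5 kHz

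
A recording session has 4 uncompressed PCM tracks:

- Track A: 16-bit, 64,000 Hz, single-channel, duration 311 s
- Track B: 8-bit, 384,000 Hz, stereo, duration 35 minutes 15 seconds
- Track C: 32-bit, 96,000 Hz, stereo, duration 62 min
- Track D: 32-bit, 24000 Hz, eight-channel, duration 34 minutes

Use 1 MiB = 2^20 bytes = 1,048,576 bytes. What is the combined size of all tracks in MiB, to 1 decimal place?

Track A: 64,000 × 311 × 2 × 1 = 39,808,000 bytes.
Track B: 35 minutes 15 seconds = 2,115 s; 384,000 × 2,115 × 1 × 2 = 1,624,320,000 bytes.
Track C: 62 min = 3,720 s; 96,000 × 3,720 × 4 × 2 = 2,856,960,000 bytes.
Track D: 34 minutes = 2,040 s; 24,000 × 2,040 × 4 × 8 = 1,566,720,000 bytes.
Total = 6,087,808,000 bytes = 5805.8 MiB.

5805.8 MiB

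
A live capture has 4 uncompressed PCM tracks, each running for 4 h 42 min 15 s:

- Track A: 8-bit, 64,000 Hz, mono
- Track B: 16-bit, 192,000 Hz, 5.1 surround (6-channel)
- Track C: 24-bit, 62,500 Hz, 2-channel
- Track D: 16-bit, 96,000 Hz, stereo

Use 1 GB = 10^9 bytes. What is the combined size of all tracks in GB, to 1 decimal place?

4 h 42 min 15 s = 16,935 s.
Track A: 64,000 × 16,935 × 1 × 1 = 1,083,840,000 bytes.
Track B: 192,000 × 16,935 × 2 × 6 = 39,018,240,000 bytes.
Track C: 62,500 × 16,935 × 3 × 2 = 6,350,625,000 bytes.
Track D: 96,000 × 16,935 × 2 × 2 = 6,503,040,000 bytes.
Total = 52,955,745,000 bytes = 53.0 GB.

53.0 GB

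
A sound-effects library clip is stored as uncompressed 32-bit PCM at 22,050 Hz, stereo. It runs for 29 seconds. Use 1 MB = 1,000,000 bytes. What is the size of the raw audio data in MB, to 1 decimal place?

5.1 MB

Bytes = 22,050 samples/s × 29 s × 4 bytes/sample × 2 ch = 5,115,600 bytes.
5,115,600 / 1,000,000 = 5.1 MB.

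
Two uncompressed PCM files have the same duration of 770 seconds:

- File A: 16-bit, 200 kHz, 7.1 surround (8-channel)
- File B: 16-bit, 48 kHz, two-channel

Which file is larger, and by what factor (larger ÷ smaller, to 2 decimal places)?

File A, by a factor of 16.67

File A: 200,000 × 2 × 8 = 3,200,000 bytes/s.
File B: 48,000 × 2 × 2 = 192,000 bytes/s.
File A is larger; ratio = 2,464,000,000 / 147,840,000 = 16.67.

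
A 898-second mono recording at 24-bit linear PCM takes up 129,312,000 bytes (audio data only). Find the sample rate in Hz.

Bytes = sample_rate × seconds × bytes_per_sample × channels.
sample_rate = 129,312,000 / (898 × 3 × 1) = 129,312,000 / 2,694 = 48,000 Hz.

48,000 Hz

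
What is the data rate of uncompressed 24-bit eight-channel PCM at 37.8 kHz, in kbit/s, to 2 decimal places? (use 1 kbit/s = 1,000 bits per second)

7257.60 kbit/s

Bit rate = 37,800 × 24 × 8 = 7,257,600 bits/s.
= 7257.60 kbit/s.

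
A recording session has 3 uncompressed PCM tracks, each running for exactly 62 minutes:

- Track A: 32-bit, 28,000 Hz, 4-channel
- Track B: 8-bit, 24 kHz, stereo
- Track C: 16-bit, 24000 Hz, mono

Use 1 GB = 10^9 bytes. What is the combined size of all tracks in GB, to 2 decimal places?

exactly 62 minutes = 3,720 s.
Track A: 28,000 × 3,720 × 4 × 4 = 1,666,560,000 bytes.
Track B: 24,000 × 3,720 × 1 × 2 = 178,560,000 bytes.
Track C: 24,000 × 3,720 × 2 × 1 = 178,560,000 bytes.
Total = 2,023,680,000 bytes = 2.02 GB.

2.02 GB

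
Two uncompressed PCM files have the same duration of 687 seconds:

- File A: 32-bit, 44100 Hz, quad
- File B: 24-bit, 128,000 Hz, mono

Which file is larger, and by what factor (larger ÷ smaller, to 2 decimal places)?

File A: 44,100 × 4 × 4 = 705,600 bytes/s.
File B: 128,000 × 3 × 1 = 384,000 bytes/s.
File A is larger; ratio = 484,747,200 / 263,808,000 = 1.84.

File A, by a factor of 1.84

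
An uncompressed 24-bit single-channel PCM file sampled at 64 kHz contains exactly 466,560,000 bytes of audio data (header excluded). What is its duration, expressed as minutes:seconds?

40:30

Byte rate = 64,000 × 3 × 1 = 192,000 bytes/s.
Duration = 466,560,000 / 192,000 = 2,430 s.
2,430 s = 40:30.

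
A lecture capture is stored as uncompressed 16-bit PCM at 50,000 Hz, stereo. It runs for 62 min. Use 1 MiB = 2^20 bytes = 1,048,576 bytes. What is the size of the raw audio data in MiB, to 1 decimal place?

709.5 MiB

Duration = 62 min = 3,720 s.
Bytes = 50,000 samples/s × 3,720 s × 2 bytes/sample × 2 ch = 744,000,000 bytes.
744,000,000 / 1,048,576 = 709.5 MiB.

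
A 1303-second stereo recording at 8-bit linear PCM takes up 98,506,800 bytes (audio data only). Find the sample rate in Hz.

37,800 Hz

Bytes = sample_rate × seconds × bytes_per_sample × channels.
sample_rate = 98,506,800 / (1,303 × 1 × 2) = 98,506,800 / 2,606 = 37,800 Hz.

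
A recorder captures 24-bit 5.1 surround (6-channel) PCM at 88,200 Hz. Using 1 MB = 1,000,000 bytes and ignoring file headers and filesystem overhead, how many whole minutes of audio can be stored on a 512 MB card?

Uncompressed byte rate = 88,200 × 3 × 6 = 1,587,600 bytes/s.
Capacity = 512 × 1,000,000 = 512,000,000 bytes.
512,000,000 / 1,587,600 ≈ 322.5 s → 5 minutes.

5 minutes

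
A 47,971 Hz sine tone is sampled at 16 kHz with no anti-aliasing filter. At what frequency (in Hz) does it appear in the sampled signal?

29 Hz

Nyquist = 16,000/2 = 8,000 Hz; 47,971 Hz exceeds it.
Alias = |47,971 − 3×16,000| = |47,971 − 48,000| = 29 Hz.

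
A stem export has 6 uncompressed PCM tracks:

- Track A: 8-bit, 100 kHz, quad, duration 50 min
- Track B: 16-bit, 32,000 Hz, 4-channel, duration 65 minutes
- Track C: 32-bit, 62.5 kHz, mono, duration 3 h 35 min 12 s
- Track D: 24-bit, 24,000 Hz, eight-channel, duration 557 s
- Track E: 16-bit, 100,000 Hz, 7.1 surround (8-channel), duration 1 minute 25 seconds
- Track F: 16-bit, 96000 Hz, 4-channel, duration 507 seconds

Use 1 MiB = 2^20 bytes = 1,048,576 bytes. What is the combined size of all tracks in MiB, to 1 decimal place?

Track A: 50 min = 3,000 s; 100,000 × 3,000 × 1 × 4 = 1,200,000,000 bytes.
Track B: 65 minutes = 3,900 s; 32,000 × 3,900 × 2 × 4 = 998,400,000 bytes.
Track C: 3 h 35 min 12 s = 12,912 s; 62,500 × 12,912 × 4 × 1 = 3,228,000,000 bytes.
Track D: 24,000 × 557 × 3 × 8 = 320,832,000 bytes.
Track E: 1 minute 25 seconds = 85 s; 100,000 × 85 × 2 × 8 = 136,000,000 bytes.
Track F: 96,000 × 507 × 2 × 4 = 389,376,000 bytes.
Total = 6,272,608,000 bytes = 5982.0 MiB.

5982.0 MiB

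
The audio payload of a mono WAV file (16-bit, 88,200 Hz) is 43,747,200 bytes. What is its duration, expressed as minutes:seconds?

Byte rate = 88,200 × 2 × 1 = 176,400 bytes/s.
Duration = 43,747,200 / 176,400 = 248 s.
248 s = 4:08.

4:08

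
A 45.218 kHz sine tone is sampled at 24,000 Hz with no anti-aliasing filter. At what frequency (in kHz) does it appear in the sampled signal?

Nyquist = 24,000/2 = 12,000 Hz; 45,218 Hz exceeds it.
Alias = |45,218 − 2×24,000| = |45,218 − 48,000| = 2,782 Hz = 2.782 kHz.

2.782 kHz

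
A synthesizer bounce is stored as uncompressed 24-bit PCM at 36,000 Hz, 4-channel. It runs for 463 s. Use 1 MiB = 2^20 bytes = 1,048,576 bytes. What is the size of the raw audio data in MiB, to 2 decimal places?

190.75 MiB

Bytes = 36,000 samples/s × 463 s × 3 bytes/sample × 4 ch = 200,016,000 bytes.
200,016,000 / 1,048,576 = 190.75 MiB.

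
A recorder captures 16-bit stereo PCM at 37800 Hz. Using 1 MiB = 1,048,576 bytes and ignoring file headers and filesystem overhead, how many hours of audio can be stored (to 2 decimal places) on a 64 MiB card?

Uncompressed byte rate = 37,800 × 2 × 2 = 151,200 bytes/s.
Capacity = 64 × 1,048,576 = 67,108,864 bytes.
67,108,864 / 151,200 ≈ 443.84 s → 0.12 hours.

0.12 hours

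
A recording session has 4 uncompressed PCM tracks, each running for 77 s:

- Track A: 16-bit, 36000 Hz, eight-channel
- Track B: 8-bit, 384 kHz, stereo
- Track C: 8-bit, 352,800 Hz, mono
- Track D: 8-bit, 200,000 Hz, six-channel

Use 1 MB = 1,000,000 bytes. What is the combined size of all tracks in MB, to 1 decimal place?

223.1 MB

Track A: 36,000 × 77 × 2 × 8 = 44,352,000 bytes.
Track B: 384,000 × 77 × 1 × 2 = 59,136,000 bytes.
Track C: 352,800 × 77 × 1 × 1 = 27,165,600 bytes.
Track D: 200,000 × 77 × 1 × 6 = 92,400,000 bytes.
Total = 223,053,600 bytes = 223.1 MB.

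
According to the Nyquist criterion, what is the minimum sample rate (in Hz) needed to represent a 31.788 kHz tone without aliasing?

Minimum sample rate = 2 × 31,788 Hz = 63,576 Hz.

63,576 Hz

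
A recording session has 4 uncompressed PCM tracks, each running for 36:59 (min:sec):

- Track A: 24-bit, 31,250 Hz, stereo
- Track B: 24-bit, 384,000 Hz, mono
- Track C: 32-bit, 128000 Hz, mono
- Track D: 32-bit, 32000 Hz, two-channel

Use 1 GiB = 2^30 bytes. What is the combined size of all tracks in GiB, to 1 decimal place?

4.4 GiB

36:59 (min:sec) = 2,219 s.
Track A: 31,250 × 2,219 × 3 × 2 = 416,062,500 bytes.
Track B: 384,000 × 2,219 × 3 × 1 = 2,556,288,000 bytes.
Track C: 128,000 × 2,219 × 4 × 1 = 1,136,128,000 bytes.
Track D: 32,000 × 2,219 × 4 × 2 = 568,064,000 bytes.
Total = 4,676,542,500 bytes = 4.4 GiB.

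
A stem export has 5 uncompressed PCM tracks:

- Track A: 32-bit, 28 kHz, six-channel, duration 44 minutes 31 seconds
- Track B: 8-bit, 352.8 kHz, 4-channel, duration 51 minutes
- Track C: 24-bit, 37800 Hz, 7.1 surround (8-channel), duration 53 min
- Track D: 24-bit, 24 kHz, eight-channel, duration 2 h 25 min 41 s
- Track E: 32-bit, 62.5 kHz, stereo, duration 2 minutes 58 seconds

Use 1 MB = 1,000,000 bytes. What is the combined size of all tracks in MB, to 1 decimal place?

Track A: 44 minutes 31 seconds = 2,671 s; 28,000 × 2,671 × 4 × 6 = 1,794,912,000 bytes.
Track B: 51 minutes = 3,060 s; 352,800 × 3,060 × 1 × 4 = 4,318,272,000 bytes.
Track C: 53 min = 3,180 s; 37,800 × 3,180 × 3 × 8 = 2,884,896,000 bytes.
Track D: 2 h 25 min 41 s = 8,741 s; 24,000 × 8,741 × 3 × 8 = 5,034,816,000 bytes.
Track E: 2 minutes 58 seconds = 178 s; 62,500 × 178 × 4 × 2 = 89,000,000 bytes.
Total = 14,121,896,000 bytes = 14121.9 MB.

14121.9 MB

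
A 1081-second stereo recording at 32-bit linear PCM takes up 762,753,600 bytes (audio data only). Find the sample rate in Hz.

Bytes = sample_rate × seconds × bytes_per_sample × channels.
sample_rate = 762,753,600 / (1,081 × 4 × 2) = 762,753,600 / 8,648 = 88,200 Hz.

88,200 Hz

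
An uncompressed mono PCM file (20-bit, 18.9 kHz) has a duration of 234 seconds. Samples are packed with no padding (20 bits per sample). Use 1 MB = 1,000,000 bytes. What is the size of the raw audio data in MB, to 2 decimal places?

11.06 MB

Bits = 18,900 × 234 × 20 × 1 = 88,452,000 bits = 11,056,500 bytes.
11,056,500 / 1,000,000 = 11.06 MB.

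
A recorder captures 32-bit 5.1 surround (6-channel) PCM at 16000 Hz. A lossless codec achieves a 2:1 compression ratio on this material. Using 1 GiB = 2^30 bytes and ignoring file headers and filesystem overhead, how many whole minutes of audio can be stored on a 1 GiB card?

Uncompressed byte rate = 16,000 × 4 × 6 = 384,000 bytes/s.
After 2:1 compression, effective rate ≈ 192000 bytes/s.
Capacity = 1 × 1,073,741,824 = 1,073,741,824 bytes.
1,073,741,824 / effective rate ≈ 5592.41 s → 93 minutes.

93 minutes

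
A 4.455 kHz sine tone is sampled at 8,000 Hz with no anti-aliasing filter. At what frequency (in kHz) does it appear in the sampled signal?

Nyquist = 8,000/2 = 4,000 Hz; 4,455 Hz exceeds it.
Alias = |4,455 − 1×8,000| = |4,455 − 8,000| = 3,545 Hz = 3.545 kHz.

3.545 kHz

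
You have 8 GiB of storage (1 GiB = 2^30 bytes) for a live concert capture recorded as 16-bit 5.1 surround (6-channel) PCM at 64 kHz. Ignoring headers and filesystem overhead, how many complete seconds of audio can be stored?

11,184 seconds

Uncompressed byte rate = 64,000 × 2 × 6 = 768,000 bytes/s.
Capacity = 8 × 1,073,741,824 = 8,589,934,592 bytes.
8,589,934,592 / 768,000 ≈ 11184.81 s → 11,184 seconds.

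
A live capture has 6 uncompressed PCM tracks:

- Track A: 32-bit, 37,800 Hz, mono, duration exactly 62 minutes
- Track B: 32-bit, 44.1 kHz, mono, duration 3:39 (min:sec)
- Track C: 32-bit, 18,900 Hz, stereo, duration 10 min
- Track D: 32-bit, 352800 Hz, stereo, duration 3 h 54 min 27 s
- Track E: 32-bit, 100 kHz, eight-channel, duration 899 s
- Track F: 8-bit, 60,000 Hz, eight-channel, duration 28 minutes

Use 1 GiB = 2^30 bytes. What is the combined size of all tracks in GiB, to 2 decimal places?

41.05 GiB

Track A: exactly 62 minutes = 3,720 s; 37,800 × 3,720 × 4 × 1 = 562,464,000 bytes.
Track B: 3:39 (min:sec) = 219 s; 44,100 × 219 × 4 × 1 = 38,631,600 bytes.
Track C: 10 min = 600 s; 18,900 × 600 × 4 × 2 = 90,720,000 bytes.
Track D: 3 h 54 min 27 s = 14,067 s; 352,800 × 14,067 × 4 × 2 = 39,702,700,800 bytes.
Track E: 100,000 × 899 × 4 × 8 = 2,876,800,000 bytes.
Track F: 28 minutes = 1,680 s; 60,000 × 1,680 × 1 × 8 = 806,400,000 bytes.
Total = 44,077,716,400 bytes = 41.05 GiB.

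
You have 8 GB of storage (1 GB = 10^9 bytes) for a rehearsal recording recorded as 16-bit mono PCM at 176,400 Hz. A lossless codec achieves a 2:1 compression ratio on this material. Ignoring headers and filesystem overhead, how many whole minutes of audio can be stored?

Uncompressed byte rate = 176,400 × 2 × 1 = 352,800 bytes/s.
After 2:1 compression, effective rate ≈ 176400 bytes/s.
Capacity = 8 × 1,000,000,000 = 8,000,000,000 bytes.
8,000,000,000 / effective rate ≈ 45351.47 s → 755 minutes.

755 minutes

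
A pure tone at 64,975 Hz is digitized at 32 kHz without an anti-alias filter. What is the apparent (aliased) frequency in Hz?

975 Hz

Nyquist = 32,000/2 = 16,000 Hz; 64,975 Hz exceeds it.
Alias = |64,975 − 2×32,000| = |64,975 − 64,000| = 975 Hz.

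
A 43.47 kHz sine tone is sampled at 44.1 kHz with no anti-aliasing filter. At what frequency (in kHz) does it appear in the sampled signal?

Nyquist = 44,100/2 = 22,050 Hz; 43,470 Hz exceeds it.
Alias = |43,470 − 1×44,100| = |43,470 − 44,100| = 630 Hz = 0.63 kHz.

0.63 kHz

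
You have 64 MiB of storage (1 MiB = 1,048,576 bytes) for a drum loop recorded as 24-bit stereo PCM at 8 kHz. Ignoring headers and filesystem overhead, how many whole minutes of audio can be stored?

Uncompressed byte rate = 8,000 × 3 × 2 = 48,000 bytes/s.
Capacity = 64 × 1,048,576 = 67,108,864 bytes.
67,108,864 / 48,000 ≈ 1398.1 s → 23 minutes.

23 minutes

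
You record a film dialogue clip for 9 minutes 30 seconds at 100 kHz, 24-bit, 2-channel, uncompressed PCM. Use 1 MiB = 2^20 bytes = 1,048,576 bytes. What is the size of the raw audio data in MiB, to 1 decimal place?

326.2 MiB

Duration = 9 minutes 30 seconds = 570 s.
Bytes = 100,000 samples/s × 570 s × 3 bytes/sample × 2 ch = 342,000,000 bytes.
342,000,000 / 1,048,576 = 326.2 MiB.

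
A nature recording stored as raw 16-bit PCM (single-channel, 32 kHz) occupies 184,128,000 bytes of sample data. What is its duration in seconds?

2,877 seconds

Byte rate = 32,000 × 2 × 1 = 64,000 bytes/s.
Duration = 184,128,000 / 64,000 = 2,877 s.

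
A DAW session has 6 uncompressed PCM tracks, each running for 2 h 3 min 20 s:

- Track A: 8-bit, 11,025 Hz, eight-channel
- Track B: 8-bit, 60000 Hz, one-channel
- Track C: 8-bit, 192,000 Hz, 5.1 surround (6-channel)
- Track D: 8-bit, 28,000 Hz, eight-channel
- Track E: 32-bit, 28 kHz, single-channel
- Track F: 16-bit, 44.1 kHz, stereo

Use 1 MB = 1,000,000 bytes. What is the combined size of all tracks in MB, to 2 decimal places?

2 h 3 min 20 s = 7,400 s.
Track A: 11,025 × 7,400 × 1 × 8 = 652,680,000 bytes.
Track B: 60,000 × 7,400 × 1 × 1 = 444,000,000 bytes.
Track C: 192,000 × 7,400 × 1 × 6 = 8,524,800,000 bytes.
Track D: 28,000 × 7,400 × 1 × 8 = 1,657,600,000 bytes.
Track E: 28,000 × 7,400 × 4 × 1 = 828,800,000 bytes.
Track F: 44,100 × 7,400 × 2 × 2 = 1,305,360,000 bytes.
Total = 13,413,240,000 bytes = 13413.24 MB.

13413.24 MB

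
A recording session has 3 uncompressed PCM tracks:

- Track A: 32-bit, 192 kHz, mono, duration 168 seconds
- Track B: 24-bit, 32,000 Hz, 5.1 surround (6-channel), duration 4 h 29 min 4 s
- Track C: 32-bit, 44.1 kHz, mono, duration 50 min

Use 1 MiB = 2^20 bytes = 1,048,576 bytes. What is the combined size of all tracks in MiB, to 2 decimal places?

9495.90 MiB

Track A: 192,000 × 168 × 4 × 1 = 129,024,000 bytes.
Track B: 4 h 29 min 4 s = 16,144 s; 32,000 × 16,144 × 3 × 6 = 9,298,944,000 bytes.
Track C: 50 min = 3,000 s; 44,100 × 3,000 × 4 × 1 = 529,200,000 bytes.
Total = 9,957,168,000 bytes = 9495.90 MiB.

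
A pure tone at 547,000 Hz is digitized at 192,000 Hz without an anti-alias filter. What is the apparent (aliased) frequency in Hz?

29,000 Hz

Nyquist = 192,000/2 = 96,000 Hz; 547,000 Hz exceeds it.
Alias = |547,000 − 3×192,000| = |547,000 − 576,000| = 29,000 Hz.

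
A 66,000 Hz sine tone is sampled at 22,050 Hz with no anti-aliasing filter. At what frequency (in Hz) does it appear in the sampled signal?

Nyquist = 22,050/2 = 11,025 Hz; 66,000 Hz exceeds it.
Alias = |66,000 − 3×22,050| = |66,000 − 66,150| = 150 Hz.

150 Hz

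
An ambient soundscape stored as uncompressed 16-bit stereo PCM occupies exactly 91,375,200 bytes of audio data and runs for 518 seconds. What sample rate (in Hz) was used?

Bytes = sample_rate × seconds × bytes_per_sample × channels.
sample_rate = 91,375,200 / (518 × 2 × 2) = 91,375,200 / 2,072 = 44,100 Hz.

44,100 Hz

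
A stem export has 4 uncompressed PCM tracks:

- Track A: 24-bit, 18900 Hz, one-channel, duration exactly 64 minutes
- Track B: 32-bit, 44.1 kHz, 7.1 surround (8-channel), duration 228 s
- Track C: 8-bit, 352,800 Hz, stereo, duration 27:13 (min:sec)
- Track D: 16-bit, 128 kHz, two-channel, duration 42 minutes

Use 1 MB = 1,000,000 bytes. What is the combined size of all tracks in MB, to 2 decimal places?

2981.97 MB

Track A: exactly 64 minutes = 3,840 s; 18,900 × 3,840 × 3 × 1 = 217,728,000 bytes.
Track B: 44,100 × 228 × 4 × 8 = 321,753,600 bytes.
Track C: 27:13 (min:sec) = 1,633 s; 352,800 × 1,633 × 1 × 2 = 1,152,244,800 bytes.
Track D: 42 minutes = 2,520 s; 128,000 × 2,520 × 2 × 2 = 1,290,240,000 bytes.
Total = 2,981,966,400 bytes = 2981.97 MB.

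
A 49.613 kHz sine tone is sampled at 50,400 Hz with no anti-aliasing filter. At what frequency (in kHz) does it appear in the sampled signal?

Nyquist = 50,400/2 = 25,200 Hz; 49,613 Hz exceeds it.
Alias = |49,613 − 1×50,400| = |49,613 − 50,400| = 787 Hz = 0.787 kHz.

0.787 kHz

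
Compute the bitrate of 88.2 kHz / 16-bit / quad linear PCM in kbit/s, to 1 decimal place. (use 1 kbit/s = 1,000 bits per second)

Bit rate = 88,200 × 16 × 4 = 5,644,800 bits/s.
= 5644.8 kbit/s.

5644.8 kbit/s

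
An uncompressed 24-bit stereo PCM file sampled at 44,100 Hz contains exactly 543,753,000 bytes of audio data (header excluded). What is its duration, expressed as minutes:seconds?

Byte rate = 44,100 × 3 × 2 = 264,600 bytes/s.
Duration = 543,753,000 / 264,600 = 2,055 s.
2,055 s = 34:15.

34:15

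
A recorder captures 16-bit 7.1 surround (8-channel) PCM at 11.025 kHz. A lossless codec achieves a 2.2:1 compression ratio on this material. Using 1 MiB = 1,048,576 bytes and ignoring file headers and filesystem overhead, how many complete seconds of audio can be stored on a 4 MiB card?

Uncompressed byte rate = 11,025 × 2 × 8 = 176,400 bytes/s.
After 2.2:1 compression, effective rate ≈ 80181.82 bytes/s.
Capacity = 4 × 1,048,576 = 4,194,304 bytes.
4,194,304 / effective rate ≈ 52.31 s → 52 seconds.

52 seconds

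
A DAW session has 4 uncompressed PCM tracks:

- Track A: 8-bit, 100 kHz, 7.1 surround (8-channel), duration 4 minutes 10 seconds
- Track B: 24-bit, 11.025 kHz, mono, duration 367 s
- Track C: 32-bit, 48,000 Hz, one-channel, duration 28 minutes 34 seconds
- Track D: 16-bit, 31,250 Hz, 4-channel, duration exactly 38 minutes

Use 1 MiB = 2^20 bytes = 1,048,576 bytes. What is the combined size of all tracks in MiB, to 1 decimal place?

1059.7 MiB

Track A: 4 minutes 10 seconds = 250 s; 100,000 × 250 × 1 × 8 = 200,000,000 bytes.
Track B: 11,025 × 367 × 3 × 1 = 12,138,525 bytes.
Track C: 28 minutes 34 seconds = 1,714 s; 48,000 × 1,714 × 4 × 1 = 329,088,000 bytes.
Track D: exactly 38 minutes = 2,280 s; 31,250 × 2,280 × 2 × 4 = 570,000,000 bytes.
Total = 1,111,226,525 bytes = 1059.7 MiB.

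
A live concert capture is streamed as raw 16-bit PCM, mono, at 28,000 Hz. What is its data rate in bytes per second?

56,000 bytes/s

Bit rate = 28,000 × 16 × 1 = 448,000 bits/s.
448,000 / 8 = 56,000 bytes/s.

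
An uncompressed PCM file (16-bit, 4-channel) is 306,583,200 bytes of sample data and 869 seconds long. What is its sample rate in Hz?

Bytes = sample_rate × seconds × bytes_per_sample × channels.
sample_rate = 306,583,200 / (869 × 2 × 4) = 306,583,200 / 6,952 = 44,100 Hz.

44,100 Hz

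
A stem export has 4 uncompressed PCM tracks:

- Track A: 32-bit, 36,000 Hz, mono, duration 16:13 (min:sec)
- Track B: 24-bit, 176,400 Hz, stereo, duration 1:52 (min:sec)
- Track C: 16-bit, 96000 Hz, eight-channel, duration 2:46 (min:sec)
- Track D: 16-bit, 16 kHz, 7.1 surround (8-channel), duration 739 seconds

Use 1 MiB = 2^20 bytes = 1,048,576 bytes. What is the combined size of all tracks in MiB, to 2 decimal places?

670.25 MiB

Track A: 16:13 (min:sec) = 973 s; 36,000 × 973 × 4 × 1 = 140,112,000 bytes.
Track B: 1:52 (min:sec) = 112 s; 176,400 × 112 × 3 × 2 = 118,540,800 bytes.
Track C: 2:46 (min:sec) = 166 s; 96,000 × 166 × 2 × 8 = 254,976,000 bytes.
Track D: 16,000 × 739 × 2 × 8 = 189,184,000 bytes.
Total = 702,812,800 bytes = 670.25 MiB.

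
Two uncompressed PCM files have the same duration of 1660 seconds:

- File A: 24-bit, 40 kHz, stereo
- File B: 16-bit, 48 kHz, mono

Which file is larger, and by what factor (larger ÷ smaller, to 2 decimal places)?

File A: 40,000 × 3 × 2 = 240,000 bytes/s.
File B: 48,000 × 2 × 1 = 96,000 bytes/s.
File A is larger; ratio = 398,400,000 / 159,360,000 = 2.50.

File A, by a factor of 2.50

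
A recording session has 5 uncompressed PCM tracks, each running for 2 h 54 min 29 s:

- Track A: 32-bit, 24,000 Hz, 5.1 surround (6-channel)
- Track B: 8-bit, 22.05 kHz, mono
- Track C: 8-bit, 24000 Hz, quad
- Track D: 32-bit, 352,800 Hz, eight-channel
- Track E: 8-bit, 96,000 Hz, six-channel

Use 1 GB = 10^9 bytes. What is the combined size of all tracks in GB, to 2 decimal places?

2 h 54 min 29 s = 10,469 s.
Track A: 24,000 × 10,469 × 4 × 6 = 6,030,144,000 bytes.
Track B: 22,050 × 10,469 × 1 × 1 = 230,841,450 bytes.
Track C: 24,000 × 10,469 × 1 × 4 = 1,005,024,000 bytes.
Track D: 352,800 × 10,469 × 4 × 8 = 118,190,822,400 bytes.
Track E: 96,000 × 10,469 × 1 × 6 = 6,030,144,000 bytes.
Total = 131,486,975,850 bytes = 131.49 GB.

131.49 GB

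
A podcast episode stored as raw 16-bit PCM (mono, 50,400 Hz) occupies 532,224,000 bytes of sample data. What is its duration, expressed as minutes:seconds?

Byte rate = 50,400 × 2 × 1 = 100,800 bytes/s.
Duration = 532,224,000 / 100,800 = 5,280 s.
5,280 s = 88:00.

88:00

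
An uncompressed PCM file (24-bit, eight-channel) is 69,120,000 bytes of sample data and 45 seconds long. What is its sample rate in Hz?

64,000 Hz

Bytes = sample_rate × seconds × bytes_per_sample × channels.
sample_rate = 69,120,000 / (45 × 3 × 8) = 69,120,000 / 1,080 = 64,000 Hz.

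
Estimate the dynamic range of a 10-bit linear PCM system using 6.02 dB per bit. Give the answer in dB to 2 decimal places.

10 × 6.02 = 60.20 dB.

60.20 dB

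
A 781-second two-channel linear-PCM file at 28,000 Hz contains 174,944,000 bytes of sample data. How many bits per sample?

Bytes per sample = 174,944,000 / (28,000 × 781 × 2) = 174,944,000 / 43,736,000 = 4.
Bit depth = 4 × 8 = 32 bits.

32 bits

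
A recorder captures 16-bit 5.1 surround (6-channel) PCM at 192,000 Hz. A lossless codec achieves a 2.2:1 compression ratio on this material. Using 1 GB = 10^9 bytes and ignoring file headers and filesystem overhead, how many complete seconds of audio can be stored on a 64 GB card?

Uncompressed byte rate = 192,000 × 2 × 6 = 2,304,000 bytes/s.
After 2.2:1 compression, effective rate ≈ 1047272.73 bytes/s.
Capacity = 64 × 1,000,000,000 = 64,000,000,000 bytes.
64,000,000,000 / effective rate ≈ 61111.11 s → 61,111 seconds.

61,111 seconds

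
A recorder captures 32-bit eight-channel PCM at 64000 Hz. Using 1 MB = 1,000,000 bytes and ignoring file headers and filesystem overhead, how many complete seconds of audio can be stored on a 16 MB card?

7 seconds

Uncompressed byte rate = 64,000 × 4 × 8 = 2,048,000 bytes/s.
Capacity = 16 × 1,000,000 = 16,000,000 bytes.
16,000,000 / 2,048,000 ≈ 7.81 s → 7 seconds.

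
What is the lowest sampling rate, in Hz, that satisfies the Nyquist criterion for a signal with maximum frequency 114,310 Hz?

Minimum sample rate = 2 × 114,310 Hz = 228,620 Hz.

228,620 Hz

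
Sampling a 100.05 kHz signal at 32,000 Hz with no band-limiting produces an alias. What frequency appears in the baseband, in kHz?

4.05 kHz

Nyquist = 32,000/2 = 16,000 Hz; 100,050 Hz exceeds it.
Alias = |100,050 − 3×32,000| = |100,050 − 96,000| = 4,050 Hz = 4.05 kHz.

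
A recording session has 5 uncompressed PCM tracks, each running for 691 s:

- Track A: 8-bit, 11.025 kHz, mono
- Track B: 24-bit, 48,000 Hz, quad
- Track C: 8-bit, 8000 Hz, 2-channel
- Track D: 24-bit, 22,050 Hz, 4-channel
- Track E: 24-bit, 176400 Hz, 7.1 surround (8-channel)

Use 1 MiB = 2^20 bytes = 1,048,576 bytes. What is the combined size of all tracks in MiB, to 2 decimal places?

3361.65 MiB

Track A: 11,025 × 691 × 1 × 1 = 7,618,275 bytes.
Track B: 48,000 × 691 × 3 × 4 = 398,016,000 bytes.
Track C: 8,000 × 691 × 1 × 2 = 11,056,000 bytes.
Track D: 22,050 × 691 × 3 × 4 = 182,838,600 bytes.
Track E: 176,400 × 691 × 3 × 8 = 2,925,417,600 bytes.
Total = 3,524,946,475 bytes = 3361.65 MiB.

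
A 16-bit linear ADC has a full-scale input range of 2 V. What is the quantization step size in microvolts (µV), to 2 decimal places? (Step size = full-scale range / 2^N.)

2 V / 2^16 = 2 / 65,536 V = 30.52 µV.

30.52 µV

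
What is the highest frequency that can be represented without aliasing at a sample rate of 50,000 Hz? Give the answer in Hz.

Nyquist frequency = sample rate / 2 = 50,000 / 2 = 25,000 Hz.

25,000 Hz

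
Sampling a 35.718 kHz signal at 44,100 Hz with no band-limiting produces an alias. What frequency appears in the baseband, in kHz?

Nyquist = 44,100/2 = 22,050 Hz; 35,718 Hz exceeds it.
Alias = |35,718 − 1×44,100| = |35,718 − 44,100| = 8,382 Hz = 8.382 kHz.

8.382 kHz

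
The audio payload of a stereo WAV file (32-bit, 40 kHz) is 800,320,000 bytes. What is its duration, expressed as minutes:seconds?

41:41

Byte rate = 40,000 × 4 × 2 = 320,000 bytes/s.
Duration = 800,320,000 / 320,000 = 2,501 s.
2,501 s = 41:41.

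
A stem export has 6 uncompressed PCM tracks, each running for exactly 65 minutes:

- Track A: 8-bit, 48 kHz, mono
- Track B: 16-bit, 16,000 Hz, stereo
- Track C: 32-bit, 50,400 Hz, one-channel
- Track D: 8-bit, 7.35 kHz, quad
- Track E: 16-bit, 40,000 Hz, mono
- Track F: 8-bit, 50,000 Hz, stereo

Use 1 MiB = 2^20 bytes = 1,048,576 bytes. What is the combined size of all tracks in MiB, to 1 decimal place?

exactly 65 minutes = 3,900 s.
Track A: 48,000 × 3,900 × 1 × 1 = 187,200,000 bytes.
Track B: 16,000 × 3,900 × 2 × 2 = 249,600,000 bytes.
Track C: 50,400 × 3,900 × 4 × 1 = 786,240,000 bytes.
Track D: 7,350 × 3,900 × 1 × 4 = 114,660,000 bytes.
Track E: 40,000 × 3,900 × 2 × 1 = 312,000,000 bytes.
Track F: 50,000 × 3,900 × 1 × 2 = 390,000,000 bytes.
Total = 2,039,700,000 bytes = 1945.2 MiB.

1945.2 MiB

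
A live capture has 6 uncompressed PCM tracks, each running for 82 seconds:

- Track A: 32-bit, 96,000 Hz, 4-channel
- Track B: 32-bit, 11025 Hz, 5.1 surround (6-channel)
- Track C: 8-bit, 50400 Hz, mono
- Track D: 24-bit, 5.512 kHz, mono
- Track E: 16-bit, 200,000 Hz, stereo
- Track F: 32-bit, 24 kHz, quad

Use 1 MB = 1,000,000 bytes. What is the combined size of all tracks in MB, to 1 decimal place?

250.2 MB

Track A: 96,000 × 82 × 4 × 4 = 125,952,000 bytes.
Track B: 11,025 × 82 × 4 × 6 = 21,697,200 bytes.
Track C: 50,400 × 82 × 1 × 1 = 4,132,800 bytes.
Track D: 5,512 × 82 × 3 × 1 = 1,355,952 bytes.
Track E: 200,000 × 82 × 2 × 2 = 65,600,000 bytes.
Track F: 24,000 × 82 × 4 × 4 = 31,488,000 bytes.
Total = 250,225,952 bytes = 250.2 MB.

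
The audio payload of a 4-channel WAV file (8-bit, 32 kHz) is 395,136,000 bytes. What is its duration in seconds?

Byte rate = 32,000 × 1 × 4 = 128,000 bytes/s.
Duration = 395,136,000 / 128,000 = 3,087 s.

3,087 seconds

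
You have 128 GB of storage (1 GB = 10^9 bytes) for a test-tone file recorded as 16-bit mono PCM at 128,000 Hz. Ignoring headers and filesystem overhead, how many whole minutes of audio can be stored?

8,333 minutes

Uncompressed byte rate = 128,000 × 2 × 1 = 256,000 bytes/s.
Capacity = 128 × 1,000,000,000 = 128,000,000,000 bytes.
128,000,000,000 / 256,000 ≈ 500000 s → 8,333 minutes.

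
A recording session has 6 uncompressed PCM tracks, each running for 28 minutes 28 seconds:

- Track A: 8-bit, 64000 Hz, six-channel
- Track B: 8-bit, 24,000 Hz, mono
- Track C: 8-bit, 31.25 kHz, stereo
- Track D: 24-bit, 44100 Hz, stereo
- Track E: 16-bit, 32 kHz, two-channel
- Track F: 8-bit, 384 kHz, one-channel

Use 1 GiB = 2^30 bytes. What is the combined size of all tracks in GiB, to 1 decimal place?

28 minutes 28 seconds = 1,708 s.
Track A: 64,000 × 1,708 × 1 × 6 = 655,872,000 bytes.
Track B: 24,000 × 1,708 × 1 × 1 = 40,992,000 bytes.
Track C: 31,250 × 1,708 × 1 × 2 = 106,750,000 bytes.
Track D: 44,100 × 1,708 × 3 × 2 = 451,936,800 bytes.
Track E: 32,000 × 1,708 × 2 × 2 = 218,624,000 bytes.
Track F: 384,000 × 1,708 × 1 × 1 = 655,872,000 bytes.
Total = 2,130,046,800 bytes = 2.0 GiB.

2.0 GiB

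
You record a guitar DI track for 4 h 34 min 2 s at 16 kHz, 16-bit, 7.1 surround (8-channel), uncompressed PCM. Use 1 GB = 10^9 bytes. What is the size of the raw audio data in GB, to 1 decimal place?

Duration = 4 h 34 min 2 s = 16,442 s.
Bytes = 16,000 samples/s × 16,442 s × 2 bytes/sample × 8 ch = 4,209,152,000 bytes.
4,209,152,000 / 1,000,000,000 = 4.2 GB.

4.2 GB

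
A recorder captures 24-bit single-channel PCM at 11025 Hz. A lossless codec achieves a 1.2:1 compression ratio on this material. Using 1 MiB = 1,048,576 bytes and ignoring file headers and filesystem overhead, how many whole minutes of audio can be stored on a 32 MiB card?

Uncompressed byte rate = 11,025 × 3 × 1 = 33,075 bytes/s.
After 1.2:1 compression, effective rate ≈ 27562.5 bytes/s.
Capacity = 32 × 1,048,576 = 33,554,432 bytes.
33,554,432 / effective rate ≈ 1217.39 s → 20 minutes.

20 minutes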